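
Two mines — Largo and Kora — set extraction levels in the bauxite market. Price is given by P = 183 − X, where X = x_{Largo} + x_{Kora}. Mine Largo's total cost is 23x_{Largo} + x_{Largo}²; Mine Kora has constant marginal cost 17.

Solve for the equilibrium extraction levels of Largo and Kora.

22, 72

Mine Largo's profit: π = x_{Largo}(183 − (x_{Largo} + x_{Kora})) − 23x_{Largo} − x_{Largo}².
∂π/∂x_{Largo} = 160 − 4x_{Largo} − x_{Kora} = 0, so x_{Largo} = 40 − 0.25x_{Kora}.
For Kora: ∂π/∂x_{Kora} = 166 − 2x_{Kora} − x_{Largo} = 0 ⇒ x_{Kora} = 83 − 0.5x_{Largo}.
Plugging x_{Kora} into Largo's best response: x_{Largo} = 40 − 0.25(83 − 0.5x_{Largo}) ⇒ 0.875x_{Largo} = 19.25, so x_{Largo} = 22.
Then x_{Kora} = 83 − 0.5·22 = 72.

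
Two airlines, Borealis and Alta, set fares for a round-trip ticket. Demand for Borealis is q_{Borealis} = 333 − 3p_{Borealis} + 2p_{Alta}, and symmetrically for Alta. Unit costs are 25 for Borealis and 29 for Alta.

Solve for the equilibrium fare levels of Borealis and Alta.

102.75, 104.25

Borealis's profit: π = (p_{Borealis} − 25)(333 − 3p_{Borealis} + 2p_{Alta}).
∂π/∂p_{Borealis} = 408 − 6p_{Borealis} + 2p_{Alta} = 0 ⇒ p_{Borealis} = 68 + (1/3)p_{Alta}.
Similarly p_{Alta} = 70 + (1/3)p_{Borealis}.
Plugging p_{Alta} into Borealis's best response: p_{Borealis} = 68 + (1/3)(70 + (1/3)p_{Borealis}) ⇒ (8/9)p_{Borealis} = 274/3, so p_{Borealis} = 102.75.
Then p_{Alta} = 70 + (1/3)·102.75 = 104.25.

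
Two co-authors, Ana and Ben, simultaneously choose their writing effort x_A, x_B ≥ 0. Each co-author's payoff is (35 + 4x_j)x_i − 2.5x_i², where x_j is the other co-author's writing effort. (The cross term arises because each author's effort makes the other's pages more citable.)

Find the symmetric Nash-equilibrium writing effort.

Ana's payoff is (35 + 4x_B)x_A − 2.5x_A².
∂π/∂x_A = 35 + 4x_B − 5x_A = 0, so x_A = 7 + 0.8x_B.
Setting x_A = x_B in the reaction function: x_A = 7 + 0.8x_A, so x_A = 7 / 0.2 = 35.

35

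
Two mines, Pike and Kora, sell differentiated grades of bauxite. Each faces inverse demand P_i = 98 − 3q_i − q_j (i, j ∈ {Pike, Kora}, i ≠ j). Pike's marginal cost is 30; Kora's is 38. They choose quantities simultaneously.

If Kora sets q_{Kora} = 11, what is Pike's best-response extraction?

Mine Pike's profit: π = q_{Pike}(98 − 3q_{Pike} − q_{Kora}) − 30q_{Pike}.
∂π/∂q_{Pike} = 68 − 6q_{Pike} − q_{Kora} = 0 ⇒ q_{Pike} = 34/3 − (1/6)q_{Kora}.
At q_{Kora} = 11: q_{Pike} = 34/3 − (1/6)·11 = 9.5.

9.5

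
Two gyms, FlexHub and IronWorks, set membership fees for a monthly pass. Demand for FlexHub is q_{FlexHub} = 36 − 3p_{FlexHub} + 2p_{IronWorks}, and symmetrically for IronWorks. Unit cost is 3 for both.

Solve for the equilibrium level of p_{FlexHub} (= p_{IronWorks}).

FlexHub's profit: π = (p_{FlexHub} − 3)(36 − 3p_{FlexHub} + 2p_{IronWorks}).
∂π/∂p_{FlexHub} = 45 − 6p_{FlexHub} + 2p_{IronWorks} = 0 ⇒ p_{FlexHub} = 7.5 + (1/3)p_{IronWorks}.
Setting p_{FlexHub} = p_{IronWorks} in the reaction function: p_{FlexHub} = 7.5 + (1/3)p_{FlexHub}, so p_{FlexHub} = 7.5 / (2/3) = 11.25.

11.25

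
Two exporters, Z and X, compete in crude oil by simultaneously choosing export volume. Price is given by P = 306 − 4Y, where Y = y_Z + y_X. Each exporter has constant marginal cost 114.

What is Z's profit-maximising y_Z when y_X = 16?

16

Exporter Z's profit: π = y_Z(306 − 4(y_Z + y_X)) − 114y_Z.
∂π/∂y_Z = 192 − 8y_Z − 4y_X = 0, so y_Z = 24 − 0.5y_X.
At y_X = 16: y_Z = 24 − 0.5·16 = 16.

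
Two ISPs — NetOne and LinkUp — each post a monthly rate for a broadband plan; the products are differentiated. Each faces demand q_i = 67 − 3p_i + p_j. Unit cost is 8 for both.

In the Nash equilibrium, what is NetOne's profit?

NetOne's profit: π = (p_{NetOne} − 8)(67 − 3p_{NetOne} + p_{LinkUp}).
∂π/∂p_{NetOne} = 91 − 6p_{NetOne} + p_{LinkUp} = 0 ⇒ p_{NetOne} = 91/6 + (1/6)p_{LinkUp}.
The game is symmetric, so in equilibrium p_{LinkUp} = p_{NetOne}: the reaction function gives (5/6)p_{NetOne} = 91/6, hence p_{NetOne} = 18.2.
q_{NetOne} = 67 − 3·18.2 + 18.2 = 30.6.
Profit = (18.2 − 8)·30.6 = 312.12.

312.12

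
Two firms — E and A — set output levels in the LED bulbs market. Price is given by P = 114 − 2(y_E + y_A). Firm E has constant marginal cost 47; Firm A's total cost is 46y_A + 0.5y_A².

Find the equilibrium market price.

Firm E's profit: π = y_E(114 − 2(y_E + y_A)) − 47y_E.
∂π/∂y_E = 67 − 4y_E − 2y_A = 0, so y_E = 16.75 − 0.5y_A.
For A: ∂π/∂y_A = 68 − 5y_A − 2y_E = 0 ⇒ y_A = 13.6 − 0.4y_E.
Substituting the second reaction function into the first: y_E = 16.75 − 0.5(13.6 − 0.4y_E), which gives 0.8y_E = 9.95 ⇒ y_E = 12.4375.
Then y_A = 13.6 − 0.4·12.4375 = 8.625.
Equilibrium price: P = 114 − 2·21.0625 = 71.875.

71.875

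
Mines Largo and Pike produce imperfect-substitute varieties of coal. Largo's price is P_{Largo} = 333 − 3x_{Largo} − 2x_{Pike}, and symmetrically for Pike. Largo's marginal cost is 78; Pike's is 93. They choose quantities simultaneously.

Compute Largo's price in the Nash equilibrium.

176.4375

Mine Largo's profit: π = x_{Largo}(333 − 3x_{Largo} − 2x_{Pike}) − 78x_{Largo}.
∂π/∂x_{Largo} = 255 − 6x_{Largo} − 2x_{Pike} = 0 ⇒ x_{Largo} = 42.5 − (1/3)x_{Pike}.
Similarly x_{Pike} = 40 − (1/3)x_{Largo}.
Plugging x_{Pike} into Largo's best response: x_{Largo} = 42.5 − (1/3)(40 − (1/3)x_{Largo}) ⇒ (8/9)x_{Largo} = 175/6, so x_{Largo} = 32.8125.
Then x_{Pike} = 40 − (1/3)·32.8125 = 29.0625.
P_{Largo} = 333 − 3·32.8125 − 2·29.0625 = 176.4375.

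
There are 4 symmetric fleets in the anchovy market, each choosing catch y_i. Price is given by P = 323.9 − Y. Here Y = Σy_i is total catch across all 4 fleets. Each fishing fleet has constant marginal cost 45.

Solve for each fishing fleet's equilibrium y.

55.78

A representative fishing fleet's profit is π_i = y_i(323.9 − Y) − 45y_i, with Y = y_i + Σ_{j≠i} y_j.
First-order condition: 278.9 − 2y_i − Σ_{j≠i} y_j = 0.
In a symmetric equilibrium every fishing fleet chooses the same y, so Σ_{j≠i} y_j = 3y. The condition becomes 278.9 − 5y = 0, giving y = 278.9/5 = 55.78.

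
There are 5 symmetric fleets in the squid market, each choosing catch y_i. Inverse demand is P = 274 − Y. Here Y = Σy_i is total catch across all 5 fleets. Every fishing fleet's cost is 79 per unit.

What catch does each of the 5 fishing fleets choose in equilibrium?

32.5

A representative fishing fleet's profit is π_i = y_i(274 − Y) − 79y_i, with Y = y_i + Σ_{j≠i} y_j.
First-order condition: 195 − 2y_i − Σ_{j≠i} y_j = 0.
With identical fishing fleets, set every y_j = y: then 195 − 2y − 4y = 0, i.e. y = 195/6 = 32.5.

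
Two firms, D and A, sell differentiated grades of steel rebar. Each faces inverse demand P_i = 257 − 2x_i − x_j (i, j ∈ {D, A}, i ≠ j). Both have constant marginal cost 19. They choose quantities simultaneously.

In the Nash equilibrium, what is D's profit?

Firm D's profit: π = x_D(257 − 2x_D − x_A) − 19x_D.
∂π/∂x_D = 238 − 4x_D − x_A = 0 ⇒ x_D = 59.5 − 0.25x_A.
By symmetry x_A = x_D; substituting into the reaction function, 1.25x_D = 59.5 and x_D = 47.6.
P_D = 257 − 2·47.6 − 47.6 = 114.2.
Profit = (114.2 − 19)·47.6 = 4531.52.

4531.52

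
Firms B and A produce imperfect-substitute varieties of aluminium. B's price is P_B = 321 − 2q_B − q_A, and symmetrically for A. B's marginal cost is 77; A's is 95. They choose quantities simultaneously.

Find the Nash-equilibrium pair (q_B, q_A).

Firm B's profit: π = q_B(321 − 2q_B − q_A) − 77q_B.
∂π/∂q_B = 244 − 4q_B − q_A = 0 ⇒ q_B = 61 − 0.25q_A.
Similarly q_A = 56.5 − 0.25q_B.
Plugging q_A into B's best response: q_B = 61 − 0.25(56.5 − 0.25q_B) ⇒ 0.9375q_B = 46.875, so q_B = 50.
Then q_A = 56.5 − 0.25·50 = 44.

50, 44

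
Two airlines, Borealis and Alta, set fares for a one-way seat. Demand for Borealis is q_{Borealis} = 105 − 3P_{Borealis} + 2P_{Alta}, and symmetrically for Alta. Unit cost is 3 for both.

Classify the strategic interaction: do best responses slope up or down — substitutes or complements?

strategic complements

Borealis's profit: π = (P_{Borealis} − 3)(105 − 3P_{Borealis} + 2P_{Alta}).
∂π/∂P_{Borealis} = 114 − 6P_{Borealis} + 2P_{Alta} = 0 ⇒ P_{Borealis} = 19 + (1/3)P_{Alta}.
The best-response slope dP_{Borealis}/dP_{Alta} = 1/3 > 0: the reaction function is upward-sloping, so the choices are strategic complements.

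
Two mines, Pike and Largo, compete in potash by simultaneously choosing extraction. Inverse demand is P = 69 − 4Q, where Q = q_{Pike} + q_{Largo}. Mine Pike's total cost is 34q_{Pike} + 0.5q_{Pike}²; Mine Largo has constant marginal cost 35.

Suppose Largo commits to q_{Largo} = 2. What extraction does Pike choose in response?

3

Mine Pike's profit: π = q_{Pike}(69 − 4(q_{Pike} + q_{Largo})) − 34q_{Pike} − 0.5q_{Pike}².
∂π/∂q_{Pike} = 35 − 9q_{Pike} − 4q_{Largo} = 0, so q_{Pike} = 35/9 − (4/9)q_{Largo}.
At q_{Largo} = 2: q_{Pike} = 35/9 − (4/9)·2 = 3.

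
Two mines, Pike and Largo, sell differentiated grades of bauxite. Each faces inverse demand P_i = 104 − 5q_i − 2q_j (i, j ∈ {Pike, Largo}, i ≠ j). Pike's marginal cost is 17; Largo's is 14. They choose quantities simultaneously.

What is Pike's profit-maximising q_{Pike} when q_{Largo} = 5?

7.7

Mine Pike's profit: π = q_{Pike}(104 − 5q_{Pike} − 2q_{Largo}) − 17q_{Pike}.
∂π/∂q_{Pike} = 87 − 10q_{Pike} − 2q_{Largo} = 0 ⇒ q_{Pike} = 8.7 − 0.2q_{Largo}.
At q_{Largo} = 5: q_{Pike} = 8.7 − 0.2·5 = 7.7.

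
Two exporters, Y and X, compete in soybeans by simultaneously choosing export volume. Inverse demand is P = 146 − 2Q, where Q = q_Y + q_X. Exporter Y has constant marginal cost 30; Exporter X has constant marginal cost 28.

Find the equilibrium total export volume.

39

Exporter Y's profit: π = q_Y(146 − 2(q_Y + q_X)) − 30q_Y.
∂π/∂q_Y = 116 − 4q_Y − 2q_X = 0, so q_Y = 29 − 0.5q_X.
By the same steps for X: q_X = 29.5 − 0.5q_Y.
Substituting the second reaction function into the first: q_Y = 29 − 0.5(29.5 − 0.5q_Y), which gives 0.75q_Y = 14.25 ⇒ q_Y = 19.
Then q_X = 29.5 − 0.5·19 = 20.
Total export volume: 19 + 20 = 39.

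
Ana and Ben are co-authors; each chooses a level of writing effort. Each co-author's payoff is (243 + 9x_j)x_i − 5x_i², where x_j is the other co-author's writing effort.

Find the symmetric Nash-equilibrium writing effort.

Ana's payoff is (243 + 9x_B)x_A − 5x_A².
∂π/∂x_A = 243 + 9x_B − 10x_A = 0, so x_A = 24.3 + 0.9x_B.
The game is symmetric, so in equilibrium x_B = x_A: the reaction function gives 0.1x_A = 24.3, hence x_A = 243.

243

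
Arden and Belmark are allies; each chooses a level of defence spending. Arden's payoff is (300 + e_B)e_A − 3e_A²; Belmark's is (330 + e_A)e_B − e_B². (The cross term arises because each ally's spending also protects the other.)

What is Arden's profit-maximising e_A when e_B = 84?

Expanding Arden's payoff: 300e_A + e_Be_A − 3e_A².
∂π/∂e_A = 300 + e_B − 6e_A = 0, so e_A = 50 + (1/6)e_B.
At e_B = 84: e_A = 50 + (1/6)·84 = 64.

64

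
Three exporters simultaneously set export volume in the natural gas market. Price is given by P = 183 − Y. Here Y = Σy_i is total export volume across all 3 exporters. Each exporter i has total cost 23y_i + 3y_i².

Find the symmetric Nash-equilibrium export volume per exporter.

A representative exporter's profit is π_i = y_i(183 − Y) − 23y_i − 3y_i², with Y = y_i + Σ_{j≠i} y_j.
First-order condition: 160 − 8y_i − Σ_{j≠i} y_j = 0.
Imposing symmetry (y_j = y for all j) turns Σ_{j≠i} y_j into 2y, so 160 = 10y and y = 16.

16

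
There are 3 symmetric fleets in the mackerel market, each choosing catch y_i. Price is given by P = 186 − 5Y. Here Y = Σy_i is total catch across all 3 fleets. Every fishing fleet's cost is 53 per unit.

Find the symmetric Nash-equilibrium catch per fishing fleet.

6.65

A representative fishing fleet's profit is π_i = y_i(186 − 5Y) − 53y_i, with Y = y_i + Σ_{j≠i} y_j.
First-order condition: 133 − 10y_i − 5Σ_{j≠i} y_j = 0.
With identical fishing fleets, set every y_j = y: then 133 − 10y − 10y = 0, i.e. y = 133/20 = 6.65.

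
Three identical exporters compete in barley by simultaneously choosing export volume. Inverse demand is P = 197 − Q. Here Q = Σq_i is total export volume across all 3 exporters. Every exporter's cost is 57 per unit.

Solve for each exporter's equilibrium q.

35

A representative exporter's profit is π_i = q_i(197 − Q) − 57q_i, with Q = q_i + Σ_{j≠i} q_j.
First-order condition: 140 − 2q_i − Σ_{j≠i} q_j = 0.
In a symmetric equilibrium every exporter chooses the same q, so Σ_{j≠i} q_j = 2q. The condition becomes 140 − 4q = 0, giving q = 140/4 = 35.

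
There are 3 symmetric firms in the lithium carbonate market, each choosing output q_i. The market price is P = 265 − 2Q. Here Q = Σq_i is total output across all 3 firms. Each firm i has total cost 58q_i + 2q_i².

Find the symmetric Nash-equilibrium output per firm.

17.25

A representative firm's profit is π_i = q_i(265 − 2Q) − 58q_i − 2q_i², with Q = q_i + Σ_{j≠i} q_j.
First-order condition: 207 − 8q_i − 2Σ_{j≠i} q_j = 0.
With identical firms, set every q_j = q: then 207 − 8q − 4q = 0, i.e. q = 207/12 = 17.25.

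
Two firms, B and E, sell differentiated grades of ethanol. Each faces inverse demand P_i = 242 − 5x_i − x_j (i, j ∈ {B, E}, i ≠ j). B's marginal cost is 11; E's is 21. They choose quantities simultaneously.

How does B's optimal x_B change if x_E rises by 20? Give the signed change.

Firm B's profit: π = x_B(242 − 5x_B − x_E) − 11x_B.
∂π/∂x_B = 231 − 10x_B − x_E = 0 ⇒ x_B = 23.1 − 0.1x_E.
The reaction-function slope is −0.1, so a 20-unit rise in x_E moves x_B by −0.1 × 20 = −2. B's best response falls — the actions are strategic substitutes.

-2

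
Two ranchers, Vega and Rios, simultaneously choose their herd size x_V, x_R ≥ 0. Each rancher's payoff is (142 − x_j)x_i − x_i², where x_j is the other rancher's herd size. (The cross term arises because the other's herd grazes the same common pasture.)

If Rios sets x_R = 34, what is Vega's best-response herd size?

Vega's payoff is (142 − x_R)x_V − x_V².
∂π/∂x_V = 142 − x_R − 2x_V = 0, so x_V = 71 − 0.5x_R.
At x_R = 34: x_V = 71 − 0.5·34 = 54.

54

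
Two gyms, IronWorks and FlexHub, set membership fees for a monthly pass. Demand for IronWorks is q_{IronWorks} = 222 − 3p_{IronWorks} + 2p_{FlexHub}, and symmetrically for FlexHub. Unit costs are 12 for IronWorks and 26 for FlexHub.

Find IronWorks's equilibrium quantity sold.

IronWorks's profit: π = (p_{IronWorks} − 12)(222 − 3p_{IronWorks} + 2p_{FlexHub}).
∂π/∂p_{IronWorks} = 258 − 6p_{IronWorks} + 2p_{FlexHub} = 0 ⇒ p_{IronWorks} = 43 + (1/3)p_{FlexHub}.
Similarly p_{FlexHub} = 50 + (1/3)p_{IronWorks}.
Solving the two reaction functions simultaneously: (1 − (1/3)(1/3))p_{IronWorks} = 43 + (1/3)·50, so (8/9)p_{IronWorks} = 179/3 and p_{IronWorks} = 67.125.
Then p_{FlexHub} = 50 + (1/3)·67.125 = 72.375.
q_{IronWorks} = 222 − 3·67.125 + 2·72.375 = 165.375.

165.375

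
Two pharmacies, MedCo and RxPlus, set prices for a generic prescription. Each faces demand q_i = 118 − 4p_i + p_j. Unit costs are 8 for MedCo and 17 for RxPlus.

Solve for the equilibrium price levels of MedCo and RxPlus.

22, 26

MedCo's profit: π = (p_{MedCo} − 8)(118 − 4p_{MedCo} + p_{RxPlus}).
∂π/∂p_{MedCo} = 150 − 8p_{MedCo} + p_{RxPlus} = 0 ⇒ p_{MedCo} = 18.75 + 0.125p_{RxPlus}.
Similarly p_{RxPlus} = 23.25 + 0.125p_{MedCo}.
Substituting the second reaction function into the first: p_{MedCo} = 18.75 + 0.125(23.25 + 0.125p_{MedCo}), which gives (63/64)p_{MedCo} = 693/32 ⇒ p_{MedCo} = 22.
Then p_{RxPlus} = 23.25 + 0.125·22 = 26.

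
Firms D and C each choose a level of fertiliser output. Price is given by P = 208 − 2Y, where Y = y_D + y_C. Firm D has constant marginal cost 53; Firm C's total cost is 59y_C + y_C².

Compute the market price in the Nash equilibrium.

116.2

Firm D's profit: π = y_D(208 − 2(y_D + y_C)) − 53y_D.
∂π/∂y_D = 155 − 4y_D − 2y_C = 0, so y_D = 38.75 − 0.5y_C.
For C: ∂π/∂y_C = 149 − 6y_C − 2y_D = 0 ⇒ y_C = 149/6 − (1/3)y_D.
Plugging y_C into D's best response: y_D = 38.75 − 0.5(149/6 − (1/3)y_D) ⇒ (5/6)y_D = 79/3, so y_D = 31.6.
Then y_C = 149/6 − (1/3)·31.6 = 14.3.
Equilibrium price: P = 208 − 2·45.9 = 116.2.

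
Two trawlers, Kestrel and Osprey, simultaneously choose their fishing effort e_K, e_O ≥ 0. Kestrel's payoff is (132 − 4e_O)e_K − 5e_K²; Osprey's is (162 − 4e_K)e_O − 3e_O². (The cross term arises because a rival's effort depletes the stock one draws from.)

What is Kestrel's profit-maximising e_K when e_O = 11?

Expanding Kestrel's payoff: 132e_K − 4e_Oe_K − 5e_K².
∂π/∂e_K = 132 − 4e_O − 10e_K = 0, so e_K = 13.2 − 0.4e_O.
At e_O = 11: e_K = 13.2 − 0.4·11 = 8.8.

8.8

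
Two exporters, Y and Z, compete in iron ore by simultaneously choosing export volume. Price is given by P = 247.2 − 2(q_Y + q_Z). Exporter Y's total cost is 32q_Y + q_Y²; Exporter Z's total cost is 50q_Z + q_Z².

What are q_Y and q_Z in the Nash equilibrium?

Exporter Y's profit: π = q_Y(247.2 − 2(q_Y + q_Z)) − 32q_Y − q_Y².
∂π/∂q_Y = 215.2 − 6q_Y − 2q_Z = 0, so q_Y = 538/15 − (1/3)q_Z.
By the same steps for Z: q_Z = 493/15 − (1/3)q_Y.
Substituting the second reaction function into the first: q_Y = 538/15 − (1/3)(493/15 − (1/3)q_Y), which gives (8/9)q_Y = 1121/45 ⇒ q_Y = 28.025.
Then q_Z = 493/15 − (1/3)·28.025 = 23.525.

28.025, 23.525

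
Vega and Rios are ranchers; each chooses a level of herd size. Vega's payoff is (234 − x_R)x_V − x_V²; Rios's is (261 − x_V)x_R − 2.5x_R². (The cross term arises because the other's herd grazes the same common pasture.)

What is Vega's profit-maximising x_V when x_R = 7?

Expanding Vega's payoff: 234x_V − x_Rx_V − x_V².
∂π/∂x_V = 234 − x_R − 2x_V = 0, so x_V = 117 − 0.5x_R.
At x_R = 7: x_V = 117 − 0.5·7 = 113.5.

113.5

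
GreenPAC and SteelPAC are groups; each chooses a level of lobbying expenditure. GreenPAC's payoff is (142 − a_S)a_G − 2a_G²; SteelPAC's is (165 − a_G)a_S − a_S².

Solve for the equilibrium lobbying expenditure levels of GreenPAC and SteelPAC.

17, 74

Expanding GreenPAC's payoff: 142a_G − a_Sa_G − 2a_G².
∂π/∂a_G = 142 − a_S − 4a_G = 0, so a_G = 35.5 − 0.25a_S.
Likewise for SteelPAC: a_S = 82.5 − 0.5a_G.
Solving the two reaction functions simultaneously: (1 − (−0.25)(−0.5))a_G = 35.5 − 0.25·82.5, so 0.875a_G = 14.875 and a_G = 17.
Then a_S = 82.5 − 0.5·17 = 74.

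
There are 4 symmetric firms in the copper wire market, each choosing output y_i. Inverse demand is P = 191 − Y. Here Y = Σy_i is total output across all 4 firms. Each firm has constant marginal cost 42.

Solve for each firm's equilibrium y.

29.8

A representative firm's profit is π_i = y_i(191 − Y) − 42y_i, with Y = y_i + Σ_{j≠i} y_j.
First-order condition: 149 − 2y_i − Σ_{j≠i} y_j = 0.
Imposing symmetry (y_j = y for all j) turns Σ_{j≠i} y_j into 3y, so 149 = 5y and y = 29.8.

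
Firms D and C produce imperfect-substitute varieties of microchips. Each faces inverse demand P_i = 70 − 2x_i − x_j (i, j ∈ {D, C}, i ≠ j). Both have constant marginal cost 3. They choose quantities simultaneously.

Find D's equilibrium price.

29.8

Firm D's profit: π = x_D(70 − 2x_D − x_C) − 3x_D.
∂π/∂x_D = 67 − 4x_D − x_C = 0 ⇒ x_D = 16.75 − 0.25x_C.
By symmetry x_C = x_D; substituting into the reaction function, 1.25x_D = 16.75 and x_D = 13.4.
P_D = 70 − 2·13.4 − 13.4 = 29.8.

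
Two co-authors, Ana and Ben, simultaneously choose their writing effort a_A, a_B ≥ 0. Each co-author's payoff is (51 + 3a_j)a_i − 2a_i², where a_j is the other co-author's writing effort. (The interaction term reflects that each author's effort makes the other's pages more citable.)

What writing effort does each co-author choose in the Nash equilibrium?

51

Ana's payoff is (51 + 3a_B)a_A − 2a_A².
∂π/∂a_A = 51 + 3a_B − 4a_A = 0, so a_A = 12.75 + 0.75a_B.
Setting a_A = a_B in the reaction function: a_A = 12.75 + 0.75a_A, so a_A = 12.75 / 0.25 = 51.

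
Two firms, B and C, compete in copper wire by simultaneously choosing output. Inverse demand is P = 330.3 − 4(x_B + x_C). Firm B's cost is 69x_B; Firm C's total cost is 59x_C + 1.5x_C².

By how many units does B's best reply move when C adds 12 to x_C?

Firm B's profit: π = x_B(330.3 − 4(x_B + x_C)) − 69x_B.
∂π/∂x_B = 261.3 − 8x_B − 4x_C = 0, so x_B = 32.6625 − 0.5x_C.
The reaction-function slope is −0.5, so a 12-unit rise in x_C moves x_B by −0.5 × 12 = −6. B's best response falls — the actions are strategic substitutes.

-6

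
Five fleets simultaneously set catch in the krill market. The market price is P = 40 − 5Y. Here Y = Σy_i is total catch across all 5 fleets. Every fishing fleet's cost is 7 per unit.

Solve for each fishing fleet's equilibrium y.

1.1

A representative fishing fleet's profit is π_i = y_i(40 − 5Y) − 7y_i, with Y = y_i + Σ_{j≠i} y_j.
First-order condition: 33 − 10y_i − 5Σ_{j≠i} y_j = 0.
Imposing symmetry (y_j = y for all j) turns Σ_{j≠i} y_j into 4y, so 33 = 30y and y = 1.1.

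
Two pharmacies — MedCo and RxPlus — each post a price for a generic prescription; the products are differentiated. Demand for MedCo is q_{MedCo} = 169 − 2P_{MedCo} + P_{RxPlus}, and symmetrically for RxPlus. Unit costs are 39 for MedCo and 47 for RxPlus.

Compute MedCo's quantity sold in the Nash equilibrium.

88.8

MedCo's profit: π = (P_{MedCo} − 39)(169 − 2P_{MedCo} + P_{RxPlus}).
∂π/∂P_{MedCo} = 247 − 4P_{MedCo} + P_{RxPlus} = 0 ⇒ P_{MedCo} = 61.75 + 0.25P_{RxPlus}.
Similarly P_{RxPlus} = 65.75 + 0.25P_{MedCo}.
Substituting the second reaction function into the first: P_{MedCo} = 61.75 + 0.25(65.75 + 0.25P_{MedCo}), which gives 0.9375P_{MedCo} = 78.1875 ⇒ P_{MedCo} = 83.4.
Then P_{RxPlus} = 65.75 + 0.25·83.4 = 86.6.
q_{MedCo} = 169 − 2·83.4 + 86.6 = 88.8.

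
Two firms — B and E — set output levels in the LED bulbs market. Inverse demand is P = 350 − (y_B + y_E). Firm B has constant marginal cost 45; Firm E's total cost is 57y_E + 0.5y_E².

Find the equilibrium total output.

180.6

Firm B's profit: π = y_B(350 − (y_B + y_E)) − 45y_B.
∂π/∂y_B = 305 − 2y_B − y_E = 0, so y_B = 152.5 − 0.5y_E.
For E: ∂π/∂y_E = 293 − 3y_E − y_B = 0 ⇒ y_E = 293/3 − (1/3)y_B.
Substituting the second reaction function into the first: y_B = 152.5 − 0.5(293/3 − (1/3)y_B), which gives (5/6)y_B = 311/3 ⇒ y_B = 124.4.
Then y_E = 293/3 − (1/3)·124.4 = 56.2.
Total output: 124.4 + 56.2 = 180.6.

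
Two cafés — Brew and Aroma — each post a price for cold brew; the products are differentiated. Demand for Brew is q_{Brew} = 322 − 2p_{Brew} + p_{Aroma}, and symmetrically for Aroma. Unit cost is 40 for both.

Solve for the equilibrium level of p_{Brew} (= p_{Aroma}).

Brew's profit: π = (p_{Brew} − 40)(322 − 2p_{Brew} + p_{Aroma}).
∂π/∂p_{Brew} = 402 − 4p_{Brew} + p_{Aroma} = 0 ⇒ p_{Brew} = 100.5 + 0.25p_{Aroma}.
By symmetry p_{Aroma} = p_{Brew}; substituting into the reaction function, 0.75p_{Brew} = 100.5 and p_{Brew} = 134.

134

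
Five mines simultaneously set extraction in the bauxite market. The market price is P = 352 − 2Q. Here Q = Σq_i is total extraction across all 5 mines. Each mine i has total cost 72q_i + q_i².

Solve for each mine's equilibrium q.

20

A representative mine's profit is π_i = q_i(352 − 2Q) − 72q_i − q_i², with Q = q_i + Σ_{j≠i} q_j.
First-order condition: 280 − 6q_i − 2Σ_{j≠i} q_j = 0.
Imposing symmetry (q_j = q for all j) turns Σ_{j≠i} q_j into 4q, so 280 = 14q and q = 20.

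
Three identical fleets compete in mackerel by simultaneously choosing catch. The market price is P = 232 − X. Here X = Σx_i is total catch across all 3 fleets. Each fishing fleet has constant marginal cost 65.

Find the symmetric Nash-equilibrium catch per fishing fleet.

41.75

A representative fishing fleet's profit is π_i = x_i(232 − X) − 65x_i, with X = x_i + Σ_{j≠i} x_j.
First-order condition: 167 − 2x_i − Σ_{j≠i} x_j = 0.
In a symmetric equilibrium every fishing fleet chooses the same x, so Σ_{j≠i} x_j = 2x. The condition becomes 167 − 4x = 0, giving x = 167/4 = 41.75.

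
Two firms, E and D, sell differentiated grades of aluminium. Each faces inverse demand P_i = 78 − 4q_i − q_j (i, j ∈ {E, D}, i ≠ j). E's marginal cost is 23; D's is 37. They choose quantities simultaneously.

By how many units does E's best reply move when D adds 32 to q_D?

Firm E's profit: π = q_E(78 − 4q_E − q_D) − 23q_E.
∂π/∂q_E = 55 − 8q_E − q_D = 0 ⇒ q_E = 6.875 − 0.125q_D.
The reaction-function slope is −0.125, so a 32-unit rise in q_D moves q_E by −0.125 × 32 = −4. E's best response falls — the actions are strategic substitutes.

-4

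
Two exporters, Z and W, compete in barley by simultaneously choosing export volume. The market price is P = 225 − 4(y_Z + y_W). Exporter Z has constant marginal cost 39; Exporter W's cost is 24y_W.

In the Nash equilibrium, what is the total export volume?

32.25

Exporter Z's profit: π = y_Z(225 − 4(y_Z + y_W)) − 39y_Z.
∂π/∂y_Z = 186 − 8y_Z − 4y_W = 0, so y_Z = 23.25 − 0.5y_W.
By the same steps for W: y_W = 25.125 − 0.5y_Z.
Plugging y_W into Z's best response: y_Z = 23.25 − 0.5(25.125 − 0.5y_Z) ⇒ 0.75y_Z = 10.6875, so y_Z = 14.25.
Then y_W = 25.125 − 0.5·14.25 = 18.
Total export volume: 14.25 + 18 = 32.25.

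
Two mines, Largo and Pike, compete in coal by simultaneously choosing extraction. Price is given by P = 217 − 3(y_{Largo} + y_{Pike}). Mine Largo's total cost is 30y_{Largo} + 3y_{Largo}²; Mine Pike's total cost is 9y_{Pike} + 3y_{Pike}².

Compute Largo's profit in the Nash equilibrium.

864

Mine Largo's profit: π = y_{Largo}(217 − 3(y_{Largo} + y_{Pike})) − 30y_{Largo} − 3y_{Largo}².
∂π/∂y_{Largo} = 187 − 12y_{Largo} − 3y_{Pike} = 0, so y_{Largo} = 187/12 − 0.25y_{Pike}.
By the same steps for Pike: y_{Pike} = 52/3 − 0.25y_{Largo}.
Plugging y_{Pike} into Largo's best response: y_{Largo} = 187/12 − 0.25(52/3 − 0.25y_{Largo}) ⇒ 0.9375y_{Largo} = 11.25, so y_{Largo} = 12.
Then y_{Pike} = 52/3 − 0.25·12 = 43/3.
Price P = 217 − 3·(79/3) = 138.
Largo's profit: (138 − 30)·12 − 3(12)² = 864.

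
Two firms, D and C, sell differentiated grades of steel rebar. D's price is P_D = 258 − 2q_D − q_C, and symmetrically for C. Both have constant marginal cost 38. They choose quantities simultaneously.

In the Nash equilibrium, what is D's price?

126

Firm D's profit: π = q_D(258 − 2q_D − q_C) − 38q_D.
∂π/∂q_D = 220 − 4q_D − q_C = 0 ⇒ q_D = 55 − 0.25q_C.
The game is symmetric, so in equilibrium q_C = q_D: the reaction function gives 1.25q_D = 55, hence q_D = 44.
P_D = 258 − 2·44 − 44 = 126.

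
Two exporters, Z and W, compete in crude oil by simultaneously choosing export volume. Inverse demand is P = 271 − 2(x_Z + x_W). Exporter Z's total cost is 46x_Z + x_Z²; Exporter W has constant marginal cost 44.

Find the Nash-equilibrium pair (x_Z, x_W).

22.3, 45.6

Exporter Z's profit: π = x_Z(271 − 2(x_Z + x_W)) − 46x_Z − x_Z².
∂π/∂x_Z = 225 − 6x_Z − 2x_W = 0, so x_Z = 37.5 − (1/3)x_W.
For W: ∂π/∂x_W = 227 − 4x_W − 2x_Z = 0 ⇒ x_W = 56.75 − 0.5x_Z.
Plugging x_W into Z's best response: x_Z = 37.5 − (1/3)(56.75 − 0.5x_Z) ⇒ (5/6)x_Z = 223/12, so x_Z = 22.3.
Then x_W = 56.75 − 0.5·22.3 = 45.6.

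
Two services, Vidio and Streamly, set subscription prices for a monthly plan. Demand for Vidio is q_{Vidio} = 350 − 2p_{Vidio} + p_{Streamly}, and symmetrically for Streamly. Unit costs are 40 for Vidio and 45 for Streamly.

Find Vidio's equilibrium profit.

Vidio's profit: π = (p_{Vidio} − 40)(350 − 2p_{Vidio} + p_{Streamly}).
∂π/∂p_{Vidio} = 430 − 4p_{Vidio} + p_{Streamly} = 0 ⇒ p_{Vidio} = 107.5 + 0.25p_{Streamly}.
Similarly p_{Streamly} = 110 + 0.25p_{Vidio}.
Plugging p_{Streamly} into Vidio's best response: p_{Vidio} = 107.5 + 0.25(110 + 0.25p_{Vidio}) ⇒ 0.9375p_{Vidio} = 135, so p_{Vidio} = 144.
Then p_{Streamly} = 110 + 0.25·144 = 146.
q_{Vidio} = 350 − 2·144 + 146 = 208.
Profit = (144 − 40)·208 = 21632.

21632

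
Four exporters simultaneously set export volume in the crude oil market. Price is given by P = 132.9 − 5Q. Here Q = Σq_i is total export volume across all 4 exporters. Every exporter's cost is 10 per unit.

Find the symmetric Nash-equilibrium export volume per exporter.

4.916

A representative exporter's profit is π_i = q_i(132.9 − 5Q) − 10q_i, with Q = q_i + Σ_{j≠i} q_j.
First-order condition: 122.9 − 10q_i − 5Σ_{j≠i} q_j = 0.
With identical exporters, set every q_j = q: then 122.9 − 10q − 15q = 0, i.e. q = 122.9/25 = 4.916.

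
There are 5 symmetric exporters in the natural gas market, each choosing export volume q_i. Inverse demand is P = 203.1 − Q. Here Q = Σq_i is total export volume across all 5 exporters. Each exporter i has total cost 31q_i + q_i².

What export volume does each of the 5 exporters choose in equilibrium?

A representative exporter's profit is π_i = q_i(203.1 − Q) − 31q_i − q_i², with Q = q_i + Σ_{j≠i} q_j.
First-order condition: 172.1 − 4q_i − Σ_{j≠i} q_j = 0.
Imposing symmetry (q_j = q for all j) turns Σ_{j≠i} q_j into 4q, so 172.1 = 8q and q = 21.5125.

21.5125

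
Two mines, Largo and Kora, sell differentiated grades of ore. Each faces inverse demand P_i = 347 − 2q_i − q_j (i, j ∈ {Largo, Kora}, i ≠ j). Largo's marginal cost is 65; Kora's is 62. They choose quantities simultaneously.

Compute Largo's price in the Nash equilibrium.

177.4

Mine Largo's profit: π = q_{Largo}(347 − 2q_{Largo} − q_{Kora}) − 65q_{Largo}.
∂π/∂q_{Largo} = 282 − 4q_{Largo} − q_{Kora} = 0 ⇒ q_{Largo} = 70.5 − 0.25q_{Kora}.
Similarly q_{Kora} = 71.25 − 0.25q_{Largo}.
Plugging q_{Kora} into Largo's best response: q_{Largo} = 70.5 − 0.25(71.25 − 0.25q_{Largo}) ⇒ 0.9375q_{Largo} = 52.6875, so q_{Largo} = 56.2.
Then q_{Kora} = 71.25 − 0.25·56.2 = 57.2.
P_{Largo} = 347 − 2·56.2 − 57.2 = 177.4.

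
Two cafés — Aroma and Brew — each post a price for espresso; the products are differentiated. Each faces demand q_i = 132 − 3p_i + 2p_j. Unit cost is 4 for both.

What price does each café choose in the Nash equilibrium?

Aroma's profit: π = (p_{Aroma} − 4)(132 − 3p_{Aroma} + 2p_{Brew}).
∂π/∂p_{Aroma} = 144 − 6p_{Aroma} + 2p_{Brew} = 0 ⇒ p_{Aroma} = 24 + (1/3)p_{Brew}.
By symmetry p_{Brew} = p_{Aroma}; substituting into the reaction function, (2/3)p_{Aroma} = 24 and p_{Aroma} = 36.

36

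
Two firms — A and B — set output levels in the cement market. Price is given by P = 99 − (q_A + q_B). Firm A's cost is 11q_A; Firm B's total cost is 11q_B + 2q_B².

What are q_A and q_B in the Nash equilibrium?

40, 8

Firm A's profit: π = q_A(99 − (q_A + q_B)) − 11q_A.
∂π/∂q_A = 88 − 2q_A − q_B = 0, so q_A = 44 − 0.5q_B.
For B: ∂π/∂q_B = 88 − 6q_B − q_A = 0 ⇒ q_B = 44/3 − (1/6)q_A.
Plugging q_B into A's best response: q_A = 44 − 0.5(44/3 − (1/6)q_A) ⇒ (11/12)q_A = 110/3, so q_A = 40.
Then q_B = 44/3 − (1/6)·40 = 8.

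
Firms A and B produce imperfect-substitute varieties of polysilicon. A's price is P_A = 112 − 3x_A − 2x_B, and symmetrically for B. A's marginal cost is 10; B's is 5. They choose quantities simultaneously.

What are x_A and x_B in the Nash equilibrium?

12.4375, 13.6875

Firm A's profit: π = x_A(112 − 3x_A − 2x_B) − 10x_A.
∂π/∂x_A = 102 − 6x_A − 2x_B = 0 ⇒ x_A = 17 − (1/3)x_B.
Similarly x_B = 107/6 − (1/3)x_A.
Substituting the second reaction function into the first: x_A = 17 − (1/3)(107/6 − (1/3)x_A), which gives (8/9)x_A = 199/18 ⇒ x_A = 12.4375.
Then x_B = 107/6 − (1/3)·12.4375 = 13.6875.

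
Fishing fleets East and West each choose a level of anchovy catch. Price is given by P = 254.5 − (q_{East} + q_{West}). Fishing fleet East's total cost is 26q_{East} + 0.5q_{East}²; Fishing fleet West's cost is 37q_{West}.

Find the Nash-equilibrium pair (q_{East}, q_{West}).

47.9, 84.8

Fishing fleet East's profit: π = q_{East}(254.5 − (q_{East} + q_{West})) − 26q_{East} − 0.5q_{East}².
∂π/∂q_{East} = 228.5 − 3q_{East} − q_{West} = 0, so q_{East} = 457/6 − (1/3)q_{West}.
For West: ∂π/∂q_{West} = 217.5 − 2q_{West} − q_{East} = 0 ⇒ q_{West} = 108.75 − 0.5q_{East}.
Substituting the second reaction function into the first: q_{East} = 457/6 − (1/3)(108.75 − 0.5q_{East}), which gives (5/6)q_{East} = 479/12 ⇒ q_{East} = 47.9.
Then q_{West} = 108.75 − 0.5·47.9 = 84.8.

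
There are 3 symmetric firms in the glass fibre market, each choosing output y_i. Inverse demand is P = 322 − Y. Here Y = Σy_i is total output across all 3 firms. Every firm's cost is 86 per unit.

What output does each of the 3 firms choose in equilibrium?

A representative firm's profit is π_i = y_i(322 − Y) − 86y_i, with Y = y_i + Σ_{j≠i} y_j.
First-order condition: 236 − 2y_i − Σ_{j≠i} y_j = 0.
With identical firms, set every y_j = y: then 236 − 2y − 2y = 0, i.e. y = 236/4 = 59.

59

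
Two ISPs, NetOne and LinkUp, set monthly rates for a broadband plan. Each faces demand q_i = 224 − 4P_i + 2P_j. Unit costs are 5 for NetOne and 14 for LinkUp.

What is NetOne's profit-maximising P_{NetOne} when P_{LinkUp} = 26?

NetOne's profit: π = (P_{NetOne} − 5)(224 − 4P_{NetOne} + 2P_{LinkUp}).
∂π/∂P_{NetOne} = 244 − 8P_{NetOne} + 2P_{LinkUp} = 0 ⇒ P_{NetOne} = 30.5 + 0.25P_{LinkUp}.
At P_{LinkUp} = 26: P_{NetOne} = 30.5 + 0.25·26 = 37.

37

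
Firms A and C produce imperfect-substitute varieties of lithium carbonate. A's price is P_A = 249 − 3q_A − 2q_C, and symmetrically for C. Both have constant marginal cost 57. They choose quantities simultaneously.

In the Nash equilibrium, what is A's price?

129

Firm A's profit: π = q_A(249 − 3q_A − 2q_C) − 57q_A.
∂π/∂q_A = 192 − 6q_A − 2q_C = 0 ⇒ q_A = 32 − (1/3)q_C.
Setting q_A = q_C in the reaction function: q_A = 32 − (1/3)q_A, so q_A = 32 / (4/3) = 24.
P_A = 249 − 3·24 − 2·24 = 129.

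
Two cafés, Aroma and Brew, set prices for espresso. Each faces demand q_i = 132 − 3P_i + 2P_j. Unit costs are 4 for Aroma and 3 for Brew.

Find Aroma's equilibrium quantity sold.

Aroma's profit: π = (P_{Aroma} − 4)(132 − 3P_{Aroma} + 2P_{Brew}).
∂π/∂P_{Aroma} = 144 − 6P_{Aroma} + 2P_{Brew} = 0 ⇒ P_{Aroma} = 24 + (1/3)P_{Brew}.
Similarly P_{Brew} = 23.5 + (1/3)P_{Aroma}.
Substituting the second reaction function into the first: P_{Aroma} = 24 + (1/3)(23.5 + (1/3)P_{Aroma}), which gives (8/9)P_{Aroma} = 191/6 ⇒ P_{Aroma} = 35.8125.
Then P_{Brew} = 23.5 + (1/3)·35.8125 = 35.4375.
q_{Aroma} = 132 − 3·35.8125 + 2·35.4375 = 95.4375.

95.4375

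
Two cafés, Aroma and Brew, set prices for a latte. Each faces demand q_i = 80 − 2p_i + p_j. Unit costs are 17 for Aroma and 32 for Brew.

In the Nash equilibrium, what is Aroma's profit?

1058

Aroma's profit: π = (p_{Aroma} − 17)(80 − 2p_{Aroma} + p_{Brew}).
∂π/∂p_{Aroma} = 114 − 4p_{Aroma} + p_{Brew} = 0 ⇒ p_{Aroma} = 28.5 + 0.25p_{Brew}.
Similarly p_{Brew} = 36 + 0.25p_{Aroma}.
Solving the two reaction functions simultaneously: (1 − (0.25)(0.25))p_{Aroma} = 28.5 + 0.25·36, so 0.9375p_{Aroma} = 37.5 and p_{Aroma} = 40.
Then p_{Brew} = 36 + 0.25·40 = 46.
q_{Aroma} = 80 − 2·40 + 46 = 46.
Profit = (40 − 17)·46 = 1058.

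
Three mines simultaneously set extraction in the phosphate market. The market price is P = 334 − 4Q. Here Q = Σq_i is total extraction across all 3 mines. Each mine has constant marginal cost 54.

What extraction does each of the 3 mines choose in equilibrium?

17.5

A representative mine's profit is π_i = q_i(334 − 4Q) − 54q_i, with Q = q_i + Σ_{j≠i} q_j.
First-order condition: 280 − 8q_i − 4Σ_{j≠i} q_j = 0.
Imposing symmetry (q_j = q for all j) turns Σ_{j≠i} q_j into 2q, so 280 = 16q and q = 17.5.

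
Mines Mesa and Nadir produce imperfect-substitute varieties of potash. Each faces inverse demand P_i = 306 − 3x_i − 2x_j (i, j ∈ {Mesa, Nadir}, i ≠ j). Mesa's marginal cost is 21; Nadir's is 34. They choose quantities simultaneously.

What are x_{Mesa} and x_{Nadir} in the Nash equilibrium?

Mine Mesa's profit: π = x_{Mesa}(306 − 3x_{Mesa} − 2x_{Nadir}) − 21x_{Mesa}.
∂π/∂x_{Mesa} = 285 − 6x_{Mesa} − 2x_{Nadir} = 0 ⇒ x_{Mesa} = 47.5 − (1/3)x_{Nadir}.
Similarly x_{Nadir} = 136/3 − (1/3)x_{Mesa}.
Substituting the second reaction function into the first: x_{Mesa} = 47.5 − (1/3)(136/3 − (1/3)x_{Mesa}), which gives (8/9)x_{Mesa} = 583/18 ⇒ x_{Mesa} = 36.4375.
Then x_{Nadir} = 136/3 − (1/3)·36.4375 = 33.1875.

36.4375, 33.1875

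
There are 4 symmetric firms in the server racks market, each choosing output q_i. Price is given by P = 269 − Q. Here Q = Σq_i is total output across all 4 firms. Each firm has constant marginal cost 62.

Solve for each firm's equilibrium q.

41.4

A representative firm's profit is π_i = q_i(269 − Q) − 62q_i, with Q = q_i + Σ_{j≠i} q_j.
First-order condition: 207 − 2q_i − Σ_{j≠i} q_j = 0.
In a symmetric equilibrium every firm chooses the same q, so Σ_{j≠i} q_j = 3q. The condition becomes 207 − 5q = 0, giving q = 207/5 = 41.4.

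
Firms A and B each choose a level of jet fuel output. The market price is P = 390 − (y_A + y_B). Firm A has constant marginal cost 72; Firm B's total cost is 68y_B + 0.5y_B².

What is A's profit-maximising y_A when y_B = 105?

106.5

Firm A's profit: π = y_A(390 − (y_A + y_B)) − 72y_A.
∂π/∂y_A = 318 − 2y_A − y_B = 0, so y_A = 159 − 0.5y_B.
At y_B = 105: y_A = 159 − 0.5·105 = 106.5.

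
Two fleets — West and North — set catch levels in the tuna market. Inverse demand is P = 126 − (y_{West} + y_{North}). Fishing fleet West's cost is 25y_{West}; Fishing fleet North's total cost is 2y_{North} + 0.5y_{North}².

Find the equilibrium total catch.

Fishing fleet West's profit: π = y_{West}(126 − (y_{West} + y_{North})) − 25y_{West}.
∂π/∂y_{West} = 101 − 2y_{West} − y_{North} = 0, so y_{West} = 50.5 − 0.5y_{North}.
For North: ∂π/∂y_{North} = 124 − 3y_{North} − y_{West} = 0 ⇒ y_{North} = 124/3 − (1/3)y_{West}.
Plugging y_{North} into West's best response: y_{West} = 50.5 − 0.5(124/3 − (1/3)y_{West}) ⇒ (5/6)y_{West} = 179/6, so y_{West} = 35.8.
Then y_{North} = 124/3 − (1/3)·35.8 = 29.4.
Total catch: 35.8 + 29.4 = 65.2.

65.2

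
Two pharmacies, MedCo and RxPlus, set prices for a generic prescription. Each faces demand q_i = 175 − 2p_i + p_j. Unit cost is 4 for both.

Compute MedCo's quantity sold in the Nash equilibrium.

114

MedCo's profit: π = (p_{MedCo} − 4)(175 − 2p_{MedCo} + p_{RxPlus}).
∂π/∂p_{MedCo} = 183 − 4p_{MedCo} + p_{RxPlus} = 0 ⇒ p_{MedCo} = 45.75 + 0.25p_{RxPlus}.
By symmetry p_{RxPlus} = p_{MedCo}; substituting into the reaction function, 0.75p_{MedCo} = 45.75 and p_{MedCo} = 61.
q_{MedCo} = 175 − 2·61 + 61 = 114.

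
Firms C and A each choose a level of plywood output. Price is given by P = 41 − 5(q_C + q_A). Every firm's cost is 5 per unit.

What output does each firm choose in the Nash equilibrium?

Firm C's profit: π = q_C(41 − 5(q_C + q_A)) − 5q_C.
∂π/∂q_C = 36 − 10q_C − 5q_A = 0, so q_C = 3.6 − 0.5q_A.
The game is symmetric, so in equilibrium q_A = q_C: the reaction function gives 1.5q_C = 3.6, hence q_C = 2.4.

2.4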